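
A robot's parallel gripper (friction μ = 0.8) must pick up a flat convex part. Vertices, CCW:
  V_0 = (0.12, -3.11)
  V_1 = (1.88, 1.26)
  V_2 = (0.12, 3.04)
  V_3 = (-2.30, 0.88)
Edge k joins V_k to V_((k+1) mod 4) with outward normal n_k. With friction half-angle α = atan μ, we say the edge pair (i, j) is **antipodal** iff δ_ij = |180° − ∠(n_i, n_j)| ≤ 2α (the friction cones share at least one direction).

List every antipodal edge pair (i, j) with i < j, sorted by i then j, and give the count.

α = atan 0.8 = 38.66°;  2α = 77.32°
n_0 = (+0.9276, -0.3736)
n_1 = (+0.7111, +0.7031)
n_2 = (-0.6659, +0.7460)
n_3 = (-0.8550, -0.5186)
  (0,1): δ = 113.39°  ·
  (0,2): δ = 26.31°  ✓
  (0,3): δ = 53.17°  ✓
  (1,2): δ = 92.93°  ·
  (1,3): δ = 13.44°  ✓
  (2,3): δ = 100.51°  ·
antipodal pairs: 3

count = 3; pairs: (0,2), (0,3), (1,3)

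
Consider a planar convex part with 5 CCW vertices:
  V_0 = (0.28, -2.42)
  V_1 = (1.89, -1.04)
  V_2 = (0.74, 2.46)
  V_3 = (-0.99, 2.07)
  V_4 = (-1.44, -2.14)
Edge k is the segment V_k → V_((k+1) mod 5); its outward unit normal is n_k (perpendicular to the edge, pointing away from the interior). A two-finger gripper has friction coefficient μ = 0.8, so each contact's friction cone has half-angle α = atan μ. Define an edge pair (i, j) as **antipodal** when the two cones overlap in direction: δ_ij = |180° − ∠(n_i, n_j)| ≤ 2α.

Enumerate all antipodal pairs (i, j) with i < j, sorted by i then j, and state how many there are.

count = 5; pairs: (0,2), (0,3), (1,3), (1,4), (2,4)

α = atan 0.8 = 38.66°;  2α = 77.32°
n_0 = (+0.6508, -0.7593)
n_1 = (+0.9500, +0.3122)
n_2 = (-0.2199, +0.9755)
n_3 = (-0.9943, +0.1063)
n_4 = (-0.1607, -0.9870)
  (0,1): δ = 112.41°  ·
  (0,2): δ = 27.90°  ✓
  (0,3): δ = 43.30°  ✓
  (0,4): δ = 130.15°  ·
  (1,2): δ = 95.49°  ·
  (1,3): δ = 24.29°  ✓
  (1,4): δ = 62.56°  ✓
  (2,3): δ = 108.81°  ·
  (2,4): δ = 21.95°  ✓
  (3,4): δ = 93.15°  ·
antipodal pairs: 5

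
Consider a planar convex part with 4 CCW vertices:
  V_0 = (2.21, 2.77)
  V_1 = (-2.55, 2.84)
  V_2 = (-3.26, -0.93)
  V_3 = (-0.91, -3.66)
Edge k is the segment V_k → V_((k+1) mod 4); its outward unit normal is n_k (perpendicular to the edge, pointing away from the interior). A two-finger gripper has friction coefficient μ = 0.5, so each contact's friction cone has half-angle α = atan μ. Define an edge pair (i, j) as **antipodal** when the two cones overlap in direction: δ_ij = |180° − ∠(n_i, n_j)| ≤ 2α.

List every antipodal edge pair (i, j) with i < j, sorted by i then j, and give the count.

α = atan 0.5 = 26.57°;  2α = 53.13°
n_0 = (+0.0147, +0.9999)
n_1 = (-0.9827, +0.1851)
n_2 = (-0.7579, -0.6524)
n_3 = (+0.8997, -0.4365)
  (0,1): δ = 99.82°  ·
  (0,2): δ = 48.44°  ✓
  (0,3): δ = 64.96°  ·
  (1,2): δ = 128.61°  ·
  (1,3): δ = 15.22°  ✓
  (2,3): δ = 66.61°  ·
antipodal pairs: 2

count = 2; pairs: (0,2), (1,3)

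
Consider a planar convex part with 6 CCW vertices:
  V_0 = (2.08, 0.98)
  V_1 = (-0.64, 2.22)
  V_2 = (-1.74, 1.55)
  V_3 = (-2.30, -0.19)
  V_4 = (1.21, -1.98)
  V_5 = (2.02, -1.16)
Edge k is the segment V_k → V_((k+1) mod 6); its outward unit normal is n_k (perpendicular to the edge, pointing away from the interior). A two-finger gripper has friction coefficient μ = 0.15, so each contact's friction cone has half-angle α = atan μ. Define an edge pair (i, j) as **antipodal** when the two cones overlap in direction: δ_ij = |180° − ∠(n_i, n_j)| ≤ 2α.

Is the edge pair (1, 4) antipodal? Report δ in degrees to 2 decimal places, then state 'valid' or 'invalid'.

α = atan 0.15 = 8.53°;  2α = 17.06°
edge 1: e_1 = (-1.10, -0.67);  n_1 = (-0.5202, +0.8540)
edge 4: e_4 = (+0.81, +0.82);  n_4 = (+0.7114, -0.7028)
∠(n_1, n_4) = 165.99°
δ = |180° − 165.99°| = 14.01°
14.01° ≤ 2α = 17.06°  →  valid

δ = 14.01°, valid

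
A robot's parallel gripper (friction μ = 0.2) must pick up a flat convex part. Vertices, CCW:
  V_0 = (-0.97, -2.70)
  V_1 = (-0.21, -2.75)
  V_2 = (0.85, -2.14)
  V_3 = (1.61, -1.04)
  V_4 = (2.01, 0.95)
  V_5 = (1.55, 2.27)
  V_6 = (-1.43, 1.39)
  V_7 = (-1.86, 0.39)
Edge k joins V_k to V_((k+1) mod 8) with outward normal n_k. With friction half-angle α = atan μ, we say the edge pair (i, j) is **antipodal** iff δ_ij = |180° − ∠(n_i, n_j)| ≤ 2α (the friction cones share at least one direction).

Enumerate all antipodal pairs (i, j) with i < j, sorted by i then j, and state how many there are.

α = atan 0.2 = 11.31°;  2α = 22.62°
n_0 = (-0.0656, -0.9978)
n_1 = (+0.4988, -0.8667)
n_2 = (+0.8227, -0.5684)
n_3 = (+0.9804, -0.1971)
n_4 = (+0.9443, +0.3291)
n_5 = (-0.2832, +0.9591)
n_6 = (-0.9187, +0.3950)
n_7 = (-0.9609, -0.2768)
  (0,1): δ = 146.32°  ·
  (0,2): δ = 120.88°  ·
  (0,3): δ = 97.60°  ·
  (0,4): δ = 67.02°  ·
  (0,5): δ = 20.22°  ✓
  (0,6): δ = 70.50°  ·
  (0,7): δ = 109.83°  ·
  (1,2): δ = 154.56°  ·
  (1,3): δ = 131.28°  ·
  (1,4): δ = 100.71°  ·
  (1,5): δ = 13.47°  ✓
  (1,6): δ = 36.81°  ·
  (1,7): δ = 76.15°  ·
  (2,3): δ = 156.72°  ·
  (2,4): δ = 126.15°  ·
  (2,5): δ = 38.91°  ·
  (2,6): δ = 11.37°  ✓
  (2,7): δ = 50.71°  ·
  (3,4): δ = 149.42°  ·
  (3,5): δ = 62.18°  ·
  (3,6): δ = 11.90°  ✓
  (3,7): δ = 27.43°  ·
  (4,5): δ = 92.76°  ·
  (4,6): δ = 42.48°  ·
  (4,7): δ = 3.14°  ✓
  (5,6): δ = 129.72°  ·
  (5,7): δ = 90.38°  ·
  (6,7): δ = 140.66°  ·
antipodal pairs: 5

count = 5; pairs: (0,5), (1,5), (2,6), (3,6), (4,7)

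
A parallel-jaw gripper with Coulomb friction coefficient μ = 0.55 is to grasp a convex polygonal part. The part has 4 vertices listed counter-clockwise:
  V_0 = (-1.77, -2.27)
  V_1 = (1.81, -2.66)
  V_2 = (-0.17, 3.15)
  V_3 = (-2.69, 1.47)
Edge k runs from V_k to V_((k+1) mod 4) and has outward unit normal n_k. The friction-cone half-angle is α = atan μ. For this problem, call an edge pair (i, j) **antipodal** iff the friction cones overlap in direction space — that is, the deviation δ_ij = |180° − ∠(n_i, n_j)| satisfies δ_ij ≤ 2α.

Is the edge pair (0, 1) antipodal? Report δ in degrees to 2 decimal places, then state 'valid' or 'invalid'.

δ = 64.96°, invalid

α = atan 0.55 = 28.81°;  2α = 57.62°
edge 0: e_0 = (+3.58, -0.39);  n_0 = (-0.1083, -0.9941)
edge 1: e_1 = (-1.98, +5.81);  n_1 = (+0.9465, +0.3226)
∠(n_0, n_1) = 115.04°
δ = |180° − 115.04°| = 64.96°
64.96° > 2α = 57.62°  →  invalid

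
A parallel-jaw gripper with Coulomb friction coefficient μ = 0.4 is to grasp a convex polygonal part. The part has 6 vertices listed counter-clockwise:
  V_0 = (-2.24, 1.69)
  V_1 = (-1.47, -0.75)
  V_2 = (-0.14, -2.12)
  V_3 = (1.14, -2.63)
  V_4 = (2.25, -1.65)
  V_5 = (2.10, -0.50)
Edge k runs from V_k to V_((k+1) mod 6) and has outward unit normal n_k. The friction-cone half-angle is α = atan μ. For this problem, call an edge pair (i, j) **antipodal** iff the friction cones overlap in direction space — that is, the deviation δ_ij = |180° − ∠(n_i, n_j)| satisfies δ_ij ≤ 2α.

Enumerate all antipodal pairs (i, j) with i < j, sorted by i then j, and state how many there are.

α = atan 0.4 = 21.80°;  2α = 43.60°
n_0 = (-0.9536, -0.3009)
n_1 = (-0.7175, -0.6966)
n_2 = (-0.3701, -0.9290)
n_3 = (+0.6618, -0.7496)
n_4 = (+0.9916, +0.1293)
n_5 = (+0.4505, +0.8928)
  (0,1): δ = 153.36°  ·
  (0,2): δ = 129.24°  ·
  (0,3): δ = 66.07°  ·
  (0,4): δ = 10.08°  ✓
  (0,5): δ = 45.71°  ·
  (1,2): δ = 155.88°  ·
  (1,3): δ = 92.71°  ·
  (1,4): δ = 36.72°  ✓
  (1,5): δ = 19.07°  ✓
  (2,3): δ = 116.84°  ·
  (2,4): δ = 60.84°  ·
  (2,5): δ = 5.05°  ✓
  (3,4): δ = 124.01°  ·
  (3,5): δ = 68.22°  ·
  (4,5): δ = 124.21°  ·
antipodal pairs: 4

count = 4; pairs: (0,4), (1,4), (1,5), (2,5)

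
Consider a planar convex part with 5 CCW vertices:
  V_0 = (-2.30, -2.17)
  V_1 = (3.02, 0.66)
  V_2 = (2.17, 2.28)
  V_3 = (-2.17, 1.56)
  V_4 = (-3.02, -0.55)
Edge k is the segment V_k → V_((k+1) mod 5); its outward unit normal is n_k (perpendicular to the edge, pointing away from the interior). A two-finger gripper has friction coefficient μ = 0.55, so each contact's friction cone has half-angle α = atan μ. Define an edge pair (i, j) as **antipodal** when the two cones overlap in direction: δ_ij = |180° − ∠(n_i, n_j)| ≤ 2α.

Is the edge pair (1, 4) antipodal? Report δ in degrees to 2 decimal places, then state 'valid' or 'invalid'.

α = atan 0.55 = 28.81°;  2α = 57.62°
edge 1: e_1 = (-0.85, +1.62);  n_1 = (+0.8855, +0.4646)
edge 4: e_4 = (+0.72, -1.62);  n_4 = (-0.9138, -0.4061)
∠(n_1, n_4) = 176.28°
δ = |180° − 176.28°| = 3.72°
3.72° ≤ 2α = 57.62°  →  valid

δ = 3.72°, valid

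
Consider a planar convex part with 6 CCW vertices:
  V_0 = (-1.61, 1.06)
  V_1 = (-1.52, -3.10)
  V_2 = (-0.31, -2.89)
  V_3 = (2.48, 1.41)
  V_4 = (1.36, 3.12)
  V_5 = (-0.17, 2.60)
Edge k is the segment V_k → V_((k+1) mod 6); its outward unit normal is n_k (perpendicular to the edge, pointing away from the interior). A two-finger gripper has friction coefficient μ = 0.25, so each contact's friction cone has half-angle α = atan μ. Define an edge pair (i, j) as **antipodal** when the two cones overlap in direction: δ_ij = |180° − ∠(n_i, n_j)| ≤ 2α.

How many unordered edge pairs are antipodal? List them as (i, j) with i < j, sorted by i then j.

count = 2; pairs: (1,4), (2,5)

α = atan 0.25 = 14.04°;  2α = 28.07°
n_0 = (-0.9998, -0.0216)
n_1 = (+0.1710, -0.9853)
n_2 = (+0.8389, -0.5443)
n_3 = (+0.8365, +0.5479)
n_4 = (-0.3218, +0.9468)
n_5 = (-0.7304, +0.6830)
  (0,1): δ = 81.39°  ·
  (0,2): δ = 34.22°  ·
  (0,3): δ = 31.98°  ·
  (0,4): δ = 107.53°  ·
  (0,5): δ = 135.68°  ·
  (1,2): δ = 132.82°  ·
  (1,3): δ = 66.62°  ·
  (1,4): δ = 8.93°  ✓
  (1,5): δ = 37.08°  ·
  (2,3): δ = 113.80°  ·
  (2,4): δ = 38.25°  ·
  (2,5): δ = 10.10°  ✓
  (3,4): δ = 104.45°  ·
  (3,5): δ = 76.30°  ·
  (4,5): δ = 151.85°  ·
antipodal pairs: 2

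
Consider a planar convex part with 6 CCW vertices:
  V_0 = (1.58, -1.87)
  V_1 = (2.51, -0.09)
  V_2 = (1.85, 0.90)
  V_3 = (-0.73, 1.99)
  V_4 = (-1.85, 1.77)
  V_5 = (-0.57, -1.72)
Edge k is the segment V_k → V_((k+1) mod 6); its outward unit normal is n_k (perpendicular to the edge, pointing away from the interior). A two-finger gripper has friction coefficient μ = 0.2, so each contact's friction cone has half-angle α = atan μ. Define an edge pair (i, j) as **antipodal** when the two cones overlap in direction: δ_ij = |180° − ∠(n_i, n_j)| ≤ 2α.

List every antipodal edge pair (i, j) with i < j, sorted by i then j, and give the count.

α = atan 0.2 = 11.31°;  2α = 22.62°
n_0 = (+0.8863, -0.4631)
n_1 = (+0.8321, +0.5547)
n_2 = (+0.3892, +0.9212)
n_3 = (-0.1927, +0.9812)
n_4 = (-0.9388, -0.3443)
n_5 = (-0.0696, -0.9976)
  (0,1): δ = 118.72°  ·
  (0,2): δ = 85.32°  ·
  (0,3): δ = 51.30°  ·
  (0,4): δ = 47.73°  ·
  (0,5): δ = 113.59°  ·
  (1,2): δ = 146.59°  ·
  (1,3): δ = 112.58°  ·
  (1,4): δ = 13.55°  ✓
  (1,5): δ = 52.32°  ·
  (2,3): δ = 145.98°  ·
  (2,4): δ = 46.96°  ·
  (2,5): δ = 18.91°  ✓
  (3,4): δ = 80.97°  ·
  (3,5): δ = 15.10°  ✓
  (4,5): δ = 114.13°  ·
antipodal pairs: 3

count = 3; pairs: (1,4), (2,5), (3,5)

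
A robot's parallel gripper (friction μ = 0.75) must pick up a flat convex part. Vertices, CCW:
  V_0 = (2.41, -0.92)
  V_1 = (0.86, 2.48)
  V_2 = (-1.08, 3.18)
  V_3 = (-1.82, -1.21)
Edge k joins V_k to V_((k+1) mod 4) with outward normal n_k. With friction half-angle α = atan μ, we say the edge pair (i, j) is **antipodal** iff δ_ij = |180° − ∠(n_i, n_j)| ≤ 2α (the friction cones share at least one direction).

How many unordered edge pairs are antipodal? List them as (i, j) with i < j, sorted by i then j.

count = 3; pairs: (0,2), (0,3), (1,3)

α = atan 0.75 = 36.87°;  2α = 73.74°
n_0 = (+0.9099, +0.4148)
n_1 = (+0.3394, +0.9406)
n_2 = (-0.9861, +0.1662)
n_3 = (+0.0684, -0.9977)
  (0,1): δ = 134.35°  ·
  (0,2): δ = 34.08°  ✓
  (0,3): δ = 69.41°  ✓
  (1,2): δ = 79.73°  ·
  (1,3): δ = 23.76°  ✓
  (2,3): δ = 76.51°  ·
antipodal pairs: 3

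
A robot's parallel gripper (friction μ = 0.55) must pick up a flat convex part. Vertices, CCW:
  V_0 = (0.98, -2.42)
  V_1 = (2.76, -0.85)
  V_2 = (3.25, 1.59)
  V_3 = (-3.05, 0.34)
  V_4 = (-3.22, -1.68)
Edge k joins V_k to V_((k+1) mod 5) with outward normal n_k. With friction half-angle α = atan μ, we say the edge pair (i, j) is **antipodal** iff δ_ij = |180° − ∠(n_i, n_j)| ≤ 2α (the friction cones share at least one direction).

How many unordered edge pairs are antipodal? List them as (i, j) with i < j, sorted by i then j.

α = atan 0.55 = 28.81°;  2α = 57.62°
n_0 = (+0.6615, -0.7500)
n_1 = (+0.9804, -0.1969)
n_2 = (-0.1946, +0.9809)
n_3 = (-0.9965, +0.0839)
n_4 = (-0.1735, -0.9848)
  (0,1): δ = 142.77°  ·
  (0,2): δ = 30.19°  ✓
  (0,3): δ = 43.78°  ✓
  (0,4): δ = 128.59°  ·
  (1,2): δ = 67.42°  ·
  (1,3): δ = 6.54°  ✓
  (1,4): δ = 91.36°  ·
  (2,3): δ = 106.03°  ·
  (2,4): δ = 21.21°  ✓
  (3,4): δ = 95.18°  ·
antipodal pairs: 4

count = 4; pairs: (0,2), (0,3), (1,3), (2,4)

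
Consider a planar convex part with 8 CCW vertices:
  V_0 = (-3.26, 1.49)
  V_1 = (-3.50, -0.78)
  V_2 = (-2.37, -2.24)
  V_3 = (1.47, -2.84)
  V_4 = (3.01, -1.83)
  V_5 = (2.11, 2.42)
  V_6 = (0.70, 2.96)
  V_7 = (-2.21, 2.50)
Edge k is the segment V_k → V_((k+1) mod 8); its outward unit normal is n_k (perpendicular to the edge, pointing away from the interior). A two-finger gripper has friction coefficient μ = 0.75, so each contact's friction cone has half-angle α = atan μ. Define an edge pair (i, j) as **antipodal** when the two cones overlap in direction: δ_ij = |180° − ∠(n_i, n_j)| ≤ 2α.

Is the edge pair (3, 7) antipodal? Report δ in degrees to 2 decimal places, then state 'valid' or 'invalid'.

α = atan 0.75 = 36.87°;  2α = 73.74°
edge 3: e_3 = (+1.54, +1.01);  n_3 = (+0.5484, -0.8362)
edge 7: e_7 = (-1.05, -1.01);  n_7 = (-0.6932, +0.7207)
∠(n_3, n_7) = 169.37°
δ = |180° − 169.37°| = 10.63°
10.63° ≤ 2α = 73.74°  →  valid

δ = 10.63°, valid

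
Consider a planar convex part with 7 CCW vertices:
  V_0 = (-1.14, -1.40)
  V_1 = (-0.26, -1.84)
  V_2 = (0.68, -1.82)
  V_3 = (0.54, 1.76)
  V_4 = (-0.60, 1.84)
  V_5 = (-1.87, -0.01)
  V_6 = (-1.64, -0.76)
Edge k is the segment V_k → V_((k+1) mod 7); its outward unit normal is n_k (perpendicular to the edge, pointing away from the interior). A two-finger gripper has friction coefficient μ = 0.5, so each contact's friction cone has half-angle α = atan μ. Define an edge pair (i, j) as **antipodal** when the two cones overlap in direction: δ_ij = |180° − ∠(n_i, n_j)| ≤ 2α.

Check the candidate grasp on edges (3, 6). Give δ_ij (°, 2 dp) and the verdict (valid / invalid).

α = atan 0.5 = 26.57°;  2α = 53.13°
edge 3: e_3 = (-1.14, +0.08);  n_3 = (+0.0700, +0.9975)
edge 6: e_6 = (+0.50, -0.64);  n_6 = (-0.7880, -0.6156)
∠(n_3, n_6) = 132.01°
δ = |180° − 132.01°| = 47.99°
47.99° ≤ 2α = 53.13°  →  valid

δ = 47.99°, valid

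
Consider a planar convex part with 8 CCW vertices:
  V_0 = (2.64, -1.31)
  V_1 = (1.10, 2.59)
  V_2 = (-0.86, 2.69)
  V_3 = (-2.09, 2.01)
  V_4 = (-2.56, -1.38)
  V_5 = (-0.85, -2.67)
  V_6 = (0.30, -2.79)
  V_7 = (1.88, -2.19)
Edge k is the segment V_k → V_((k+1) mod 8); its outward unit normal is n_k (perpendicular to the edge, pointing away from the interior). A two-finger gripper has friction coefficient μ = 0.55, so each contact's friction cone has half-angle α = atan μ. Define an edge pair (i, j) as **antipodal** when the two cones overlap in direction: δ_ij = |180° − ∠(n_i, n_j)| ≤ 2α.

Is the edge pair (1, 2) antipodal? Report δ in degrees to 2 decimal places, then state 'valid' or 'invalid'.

δ = 148.14°, invalid

α = atan 0.55 = 28.81°;  2α = 57.62°
edge 1: e_1 = (-1.96, +0.10);  n_1 = (+0.0510, +0.9987)
edge 2: e_2 = (-1.23, -0.68);  n_2 = (-0.4838, +0.8752)
∠(n_1, n_2) = 31.86°
δ = |180° − 31.86°| = 148.14°
148.14° > 2α = 57.62°  →  invalid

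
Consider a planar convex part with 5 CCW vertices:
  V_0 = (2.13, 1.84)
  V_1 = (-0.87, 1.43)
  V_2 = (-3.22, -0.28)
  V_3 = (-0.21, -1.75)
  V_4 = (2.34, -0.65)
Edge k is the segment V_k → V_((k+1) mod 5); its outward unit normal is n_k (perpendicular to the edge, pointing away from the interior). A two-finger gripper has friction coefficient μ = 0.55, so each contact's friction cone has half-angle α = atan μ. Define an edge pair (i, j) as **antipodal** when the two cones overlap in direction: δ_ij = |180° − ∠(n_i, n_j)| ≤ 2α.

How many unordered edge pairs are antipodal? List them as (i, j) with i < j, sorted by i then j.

α = atan 0.55 = 28.81°;  2α = 57.62°
n_0 = (-0.1354, +0.9908)
n_1 = (-0.5884, +0.8086)
n_2 = (-0.4388, -0.8986)
n_3 = (+0.3961, -0.9182)
n_4 = (+0.9965, +0.0840)
  (0,1): δ = 151.74°  ·
  (0,2): δ = 33.81°  ✓
  (0,3): δ = 15.55°  ✓
  (0,4): δ = 87.04°  ·
  (1,2): δ = 62.07°  ·
  (1,3): δ = 12.71°  ✓
  (1,4): δ = 58.78°  ·
  (2,3): δ = 130.64°  ·
  (2,4): δ = 59.15°  ·
  (3,4): δ = 108.51°  ·
antipodal pairs: 3

count = 3; pairs: (0,2), (0,3), (1,3)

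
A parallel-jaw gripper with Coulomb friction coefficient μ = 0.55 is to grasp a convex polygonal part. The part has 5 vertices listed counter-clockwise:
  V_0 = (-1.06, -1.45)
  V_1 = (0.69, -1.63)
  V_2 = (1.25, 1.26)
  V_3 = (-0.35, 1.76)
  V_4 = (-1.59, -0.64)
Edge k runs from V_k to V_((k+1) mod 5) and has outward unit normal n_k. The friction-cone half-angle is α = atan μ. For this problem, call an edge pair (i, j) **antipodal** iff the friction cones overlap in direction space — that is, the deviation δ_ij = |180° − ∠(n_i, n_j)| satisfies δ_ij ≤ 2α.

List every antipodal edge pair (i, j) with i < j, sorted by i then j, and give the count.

α = atan 0.55 = 28.81°;  2α = 57.62°
n_0 = (-0.1023, -0.9948)
n_1 = (+0.9817, -0.1902)
n_2 = (+0.2983, +0.9545)
n_3 = (-0.8884, +0.4590)
n_4 = (-0.8368, -0.5475)
  (0,1): δ = 95.09°  ·
  (0,2): δ = 11.48°  ✓
  (0,3): δ = 68.55°  ·
  (0,4): δ = 129.07°  ·
  (1,2): δ = 96.39°  ·
  (1,3): δ = 16.36°  ✓
  (1,4): δ = 44.16°  ✓
  (2,3): δ = 99.97°  ·
  (2,4): δ = 39.45°  ✓
  (3,4): δ = 119.48°  ·
antipodal pairs: 4

count = 4; pairs: (0,2), (1,3), (1,4), (2,4)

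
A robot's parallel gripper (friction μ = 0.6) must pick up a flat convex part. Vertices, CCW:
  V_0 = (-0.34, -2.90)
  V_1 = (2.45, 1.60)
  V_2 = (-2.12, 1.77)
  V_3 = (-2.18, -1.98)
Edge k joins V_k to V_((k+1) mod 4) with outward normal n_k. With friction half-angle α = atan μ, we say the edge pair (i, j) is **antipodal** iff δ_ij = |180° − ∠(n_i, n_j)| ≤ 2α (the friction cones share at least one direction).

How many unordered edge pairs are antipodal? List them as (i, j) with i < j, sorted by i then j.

α = atan 0.6 = 30.96°;  2α = 61.93°
n_0 = (+0.8499, -0.5269)
n_1 = (+0.0372, +0.9993)
n_2 = (-0.9999, +0.0160)
n_3 = (-0.4472, -0.8944)
  (0,1): δ = 60.33°  ✓
  (0,2): δ = 30.88°  ✓
  (0,3): δ = 95.23°  ·
  (1,2): δ = 88.79°  ·
  (1,3): δ = 24.43°  ✓
  (2,3): δ = 115.65°  ·
antipodal pairs: 3

count = 3; pairs: (0,1), (0,2), (1,3)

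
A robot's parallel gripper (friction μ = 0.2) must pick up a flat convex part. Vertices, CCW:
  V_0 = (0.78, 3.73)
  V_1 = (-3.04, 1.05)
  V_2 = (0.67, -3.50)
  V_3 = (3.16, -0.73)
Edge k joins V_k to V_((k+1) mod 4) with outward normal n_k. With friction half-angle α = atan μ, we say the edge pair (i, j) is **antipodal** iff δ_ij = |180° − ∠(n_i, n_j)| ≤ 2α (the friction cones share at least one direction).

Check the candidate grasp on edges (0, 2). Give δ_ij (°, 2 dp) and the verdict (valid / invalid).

α = atan 0.2 = 11.31°;  2α = 22.62°
edge 0: e_0 = (-3.82, -2.68);  n_0 = (-0.5743, +0.8186)
edge 2: e_2 = (+2.49, +2.77);  n_2 = (+0.7437, -0.6685)
∠(n_0, n_2) = 167.01°
δ = |180° − 167.01°| = 12.99°
12.99° ≤ 2α = 22.62°  →  valid

δ = 12.99°, valid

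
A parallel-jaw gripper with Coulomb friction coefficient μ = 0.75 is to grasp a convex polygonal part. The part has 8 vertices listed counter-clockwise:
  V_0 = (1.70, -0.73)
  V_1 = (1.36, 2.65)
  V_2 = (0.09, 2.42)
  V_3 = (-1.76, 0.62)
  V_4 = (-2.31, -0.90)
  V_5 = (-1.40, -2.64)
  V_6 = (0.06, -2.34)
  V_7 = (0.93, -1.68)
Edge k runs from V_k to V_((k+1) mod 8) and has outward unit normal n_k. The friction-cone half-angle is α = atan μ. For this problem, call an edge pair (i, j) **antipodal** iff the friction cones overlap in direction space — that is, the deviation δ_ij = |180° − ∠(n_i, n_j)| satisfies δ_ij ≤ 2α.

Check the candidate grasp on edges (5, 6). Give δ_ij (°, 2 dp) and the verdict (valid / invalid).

α = atan 0.75 = 36.87°;  2α = 73.74°
edge 5: e_5 = (+1.46, +0.30);  n_5 = (+0.2013, -0.9795)
edge 6: e_6 = (+0.87, +0.66);  n_6 = (+0.6044, -0.7967)
∠(n_5, n_6) = 25.57°
δ = |180° − 25.57°| = 154.43°
154.43° > 2α = 73.74°  →  invalid

δ = 154.43°, invalid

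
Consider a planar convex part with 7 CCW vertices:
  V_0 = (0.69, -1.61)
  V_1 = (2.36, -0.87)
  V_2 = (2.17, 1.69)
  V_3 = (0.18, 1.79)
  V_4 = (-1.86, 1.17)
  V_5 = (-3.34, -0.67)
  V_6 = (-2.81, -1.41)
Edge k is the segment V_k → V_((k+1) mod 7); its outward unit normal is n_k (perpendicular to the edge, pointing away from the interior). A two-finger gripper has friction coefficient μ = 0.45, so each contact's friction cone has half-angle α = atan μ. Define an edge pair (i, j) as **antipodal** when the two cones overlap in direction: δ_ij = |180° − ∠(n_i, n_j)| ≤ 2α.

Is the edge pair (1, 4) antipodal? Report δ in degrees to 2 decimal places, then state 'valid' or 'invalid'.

δ = 43.06°, valid

α = atan 0.45 = 24.23°;  2α = 48.46°
edge 1: e_1 = (-0.19, +2.56);  n_1 = (+0.9973, +0.0740)
edge 4: e_4 = (-1.48, -1.84);  n_4 = (-0.7792, +0.6268)
∠(n_1, n_4) = 136.94°
δ = |180° − 136.94°| = 43.06°
43.06° ≤ 2α = 48.46°  →  valid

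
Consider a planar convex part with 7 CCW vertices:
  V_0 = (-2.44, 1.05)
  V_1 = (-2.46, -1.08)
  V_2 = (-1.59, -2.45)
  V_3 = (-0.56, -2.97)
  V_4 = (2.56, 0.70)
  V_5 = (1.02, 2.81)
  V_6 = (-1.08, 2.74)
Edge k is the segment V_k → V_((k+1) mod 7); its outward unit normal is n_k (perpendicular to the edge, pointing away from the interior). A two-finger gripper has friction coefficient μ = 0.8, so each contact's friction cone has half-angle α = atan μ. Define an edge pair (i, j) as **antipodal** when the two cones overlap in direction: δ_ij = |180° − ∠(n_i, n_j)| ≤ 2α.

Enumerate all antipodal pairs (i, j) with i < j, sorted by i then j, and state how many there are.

count = 10; pairs: (0,3), (0,4), (1,3), (1,4), (1,5), (2,4), (2,5), (3,5), (3,6), (4,6)

α = atan 0.8 = 38.66°;  2α = 77.32°
n_0 = (-1.0000, +0.0094)
n_1 = (-0.8442, -0.5361)
n_2 = (-0.4507, -0.8927)
n_3 = (+0.7619, -0.6477)
n_4 = (+0.8077, +0.5895)
n_5 = (-0.0333, +0.9994)
n_6 = (-0.7791, +0.6269)
  (0,1): δ = 147.04°  ·
  (0,2): δ = 116.25°  ·
  (0,3): δ = 39.83°  ✓
  (0,4): δ = 36.66°  ✓
  (0,5): δ = 92.45°  ·
  (0,6): δ = 141.71°  ·
  (1,2): δ = 149.20°  ·
  (1,3): δ = 72.79°  ✓
  (1,4): δ = 3.71°  ✓
  (1,5): δ = 59.49°  ✓
  (1,6): δ = 108.76°  ·
  (2,3): δ = 103.58°  ·
  (2,4): δ = 27.09°  ✓
  (2,5): δ = 28.70°  ✓
  (2,6): δ = 77.96°  ·
  (3,4): δ = 103.51°  ·
  (3,5): δ = 47.72°  ✓
  (3,6): δ = 1.54°  ✓
  (4,5): δ = 124.21°  ·
  (4,6): δ = 74.95°  ✓
  (5,6): δ = 130.73°  ·
antipodal pairs: 10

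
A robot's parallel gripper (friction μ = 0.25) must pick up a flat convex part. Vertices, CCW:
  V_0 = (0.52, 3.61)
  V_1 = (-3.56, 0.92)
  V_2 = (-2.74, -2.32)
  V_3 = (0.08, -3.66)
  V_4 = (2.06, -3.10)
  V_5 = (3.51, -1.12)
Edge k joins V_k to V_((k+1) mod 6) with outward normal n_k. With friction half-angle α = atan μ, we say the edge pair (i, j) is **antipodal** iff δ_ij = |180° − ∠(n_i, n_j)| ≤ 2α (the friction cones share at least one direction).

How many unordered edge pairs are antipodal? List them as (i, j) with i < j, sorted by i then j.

α = atan 0.25 = 14.04°;  2α = 28.07°
n_0 = (-0.5504, +0.8349)
n_1 = (-0.9694, -0.2454)
n_2 = (-0.4292, -0.9032)
n_3 = (+0.2722, -0.9623)
n_4 = (+0.8068, -0.5908)
n_5 = (+0.8453, +0.5343)
  (0,1): δ = 109.19°  ·
  (0,2): δ = 58.81°  ·
  (0,3): δ = 17.61°  ✓
  (0,4): δ = 20.39°  ✓
  (0,5): δ = 88.90°  ·
  (1,2): δ = 129.62°  ·
  (1,3): δ = 88.41°  ·
  (1,4): δ = 50.42°  ·
  (1,5): δ = 18.10°  ✓
  (2,3): δ = 138.79°  ·
  (2,4): δ = 100.80°  ·
  (2,5): δ = 32.29°  ·
  (3,4): δ = 142.01°  ·
  (3,5): δ = 73.49°  ·
  (4,5): δ = 111.49°  ·
antipodal pairs: 3

count = 3; pairs: (0,3), (0,4), (1,5)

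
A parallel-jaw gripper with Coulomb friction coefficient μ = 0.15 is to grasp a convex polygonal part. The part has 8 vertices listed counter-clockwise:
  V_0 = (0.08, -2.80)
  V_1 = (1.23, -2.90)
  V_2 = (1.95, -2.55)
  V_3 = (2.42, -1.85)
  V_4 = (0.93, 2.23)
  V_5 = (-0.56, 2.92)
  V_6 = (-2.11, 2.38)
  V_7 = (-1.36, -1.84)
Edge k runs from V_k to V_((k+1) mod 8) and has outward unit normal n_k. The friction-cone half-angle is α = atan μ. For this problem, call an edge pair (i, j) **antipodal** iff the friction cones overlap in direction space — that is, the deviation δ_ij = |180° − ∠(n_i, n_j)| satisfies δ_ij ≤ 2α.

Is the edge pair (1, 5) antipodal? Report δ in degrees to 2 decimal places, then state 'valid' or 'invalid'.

α = atan 0.15 = 8.53°;  2α = 17.06°
edge 1: e_1 = (+0.72, +0.35);  n_1 = (+0.4372, -0.8994)
edge 5: e_5 = (-1.55, -0.54);  n_5 = (-0.3290, +0.9443)
∠(n_1, n_5) = 173.28°
δ = |180° − 173.28°| = 6.72°
6.72° ≤ 2α = 17.06°  →  valid

δ = 6.72°, valid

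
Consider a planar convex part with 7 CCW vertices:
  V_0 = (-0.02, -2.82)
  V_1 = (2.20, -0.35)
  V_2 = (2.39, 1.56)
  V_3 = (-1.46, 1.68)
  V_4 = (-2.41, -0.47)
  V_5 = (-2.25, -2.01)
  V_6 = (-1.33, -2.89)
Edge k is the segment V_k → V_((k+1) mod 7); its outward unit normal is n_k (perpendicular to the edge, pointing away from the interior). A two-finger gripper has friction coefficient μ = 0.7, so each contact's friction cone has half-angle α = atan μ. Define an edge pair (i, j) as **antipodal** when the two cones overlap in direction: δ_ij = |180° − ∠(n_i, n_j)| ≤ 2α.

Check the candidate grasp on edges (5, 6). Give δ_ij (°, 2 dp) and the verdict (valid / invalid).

δ = 133.21°, invalid

α = atan 0.7 = 34.99°;  2α = 69.98°
edge 5: e_5 = (+0.92, -0.88);  n_5 = (-0.6912, -0.7226)
edge 6: e_6 = (+1.31, +0.07);  n_6 = (+0.0534, -0.9986)
∠(n_5, n_6) = 46.79°
δ = |180° − 46.79°| = 133.21°
133.21° > 2α = 69.98°  →  invalid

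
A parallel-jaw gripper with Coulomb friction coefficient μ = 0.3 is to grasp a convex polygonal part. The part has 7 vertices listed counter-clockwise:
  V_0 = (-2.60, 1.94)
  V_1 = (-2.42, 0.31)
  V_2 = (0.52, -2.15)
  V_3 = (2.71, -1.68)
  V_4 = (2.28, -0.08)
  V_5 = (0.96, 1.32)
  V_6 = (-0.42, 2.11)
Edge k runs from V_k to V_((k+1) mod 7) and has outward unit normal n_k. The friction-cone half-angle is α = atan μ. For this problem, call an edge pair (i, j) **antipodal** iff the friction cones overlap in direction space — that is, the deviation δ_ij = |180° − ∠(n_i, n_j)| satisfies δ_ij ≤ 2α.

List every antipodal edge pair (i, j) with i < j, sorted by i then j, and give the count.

count = 4; pairs: (0,3), (1,4), (1,5), (2,6)

α = atan 0.3 = 16.70°;  2α = 33.40°
n_0 = (-0.9940, -0.1098)
n_1 = (-0.6417, -0.7669)
n_2 = (+0.2098, -0.9777)
n_3 = (+0.9657, +0.2595)
n_4 = (+0.7276, +0.6860)
n_5 = (+0.4968, +0.8679)
n_6 = (-0.0777, +0.9970)
  (0,1): δ = 136.22°  ·
  (0,2): δ = 84.19°  ·
  (0,3): δ = 8.74°  ✓
  (0,4): δ = 37.01°  ·
  (0,5): δ = 53.91°  ·
  (0,6): δ = 88.16°  ·
  (1,2): δ = 127.97°  ·
  (1,3): δ = 35.04°  ·
  (1,4): δ = 6.76°  ✓
  (1,5): δ = 10.13°  ✓
  (1,6): δ = 44.38°  ·
  (2,3): δ = 87.07°  ·
  (2,4): δ = 58.80°  ·
  (2,5): δ = 41.90°  ·
  (2,6): δ = 7.65°  ✓
  (3,4): δ = 151.73°  ·
  (3,5): δ = 134.83°  ·
  (3,6): δ = 100.58°  ·
  (4,5): δ = 163.10°  ·
  (4,6): δ = 128.86°  ·
  (5,6): δ = 145.75°  ·
antipodal pairs: 4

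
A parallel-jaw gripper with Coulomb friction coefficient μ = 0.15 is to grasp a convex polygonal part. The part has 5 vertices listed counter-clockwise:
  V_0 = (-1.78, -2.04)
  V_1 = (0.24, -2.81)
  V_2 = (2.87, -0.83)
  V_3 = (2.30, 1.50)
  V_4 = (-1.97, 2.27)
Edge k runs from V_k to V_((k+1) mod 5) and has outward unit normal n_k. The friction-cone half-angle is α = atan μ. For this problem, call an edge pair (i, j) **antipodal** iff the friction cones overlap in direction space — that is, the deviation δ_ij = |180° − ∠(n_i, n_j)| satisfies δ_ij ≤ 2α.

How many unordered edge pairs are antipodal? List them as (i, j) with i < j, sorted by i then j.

count = 2; pairs: (0,3), (2,4)

α = atan 0.15 = 8.53°;  2α = 17.06°
n_0 = (-0.3562, -0.9344)
n_1 = (+0.6015, -0.7989)
n_2 = (+0.9714, +0.2376)
n_3 = (+0.1775, +0.9841)
n_4 = (-0.9990, -0.0440)
  (0,1): δ = 122.16°  ·
  (0,2): δ = 55.39°  ·
  (0,3): δ = 10.64°  ✓
  (0,4): δ = 113.39°  ·
  (1,2): δ = 113.23°  ·
  (1,3): δ = 47.20°  ·
  (1,4): δ = 55.55°  ·
  (2,3): δ = 113.97°  ·
  (2,4): δ = 11.22°  ✓
  (3,4): δ = 77.25°  ·
antipodal pairs: 2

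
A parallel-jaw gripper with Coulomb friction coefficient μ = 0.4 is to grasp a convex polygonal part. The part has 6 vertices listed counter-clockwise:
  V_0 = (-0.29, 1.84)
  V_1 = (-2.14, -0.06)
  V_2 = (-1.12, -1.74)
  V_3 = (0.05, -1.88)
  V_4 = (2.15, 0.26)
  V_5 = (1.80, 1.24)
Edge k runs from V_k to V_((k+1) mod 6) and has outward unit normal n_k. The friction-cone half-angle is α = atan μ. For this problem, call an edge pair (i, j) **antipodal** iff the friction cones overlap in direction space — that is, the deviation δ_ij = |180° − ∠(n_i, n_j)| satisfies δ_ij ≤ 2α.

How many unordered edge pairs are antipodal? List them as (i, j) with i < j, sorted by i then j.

α = atan 0.4 = 21.80°;  2α = 43.60°
n_0 = (-0.7165, +0.6976)
n_1 = (-0.8548, -0.5190)
n_2 = (-0.1188, -0.9929)
n_3 = (+0.7137, -0.7004)
n_4 = (+0.9417, +0.3363)
n_5 = (+0.2759, +0.9612)
  (0,1): δ = 104.50°  ·
  (0,2): δ = 52.59°  ·
  (0,3): δ = 0.22°  ✓
  (0,4): δ = 63.89°  ·
  (0,5): δ = 118.22°  ·
  (1,2): δ = 128.09°  ·
  (1,3): δ = 75.72°  ·
  (1,4): δ = 11.61°  ✓
  (1,5): δ = 42.72°  ✓
  (2,3): δ = 127.64°  ·
  (2,4): δ = 63.52°  ·
  (2,5): δ = 9.19°  ✓
  (3,4): δ = 115.89°  ·
  (3,5): δ = 61.56°  ·
  (4,5): δ = 125.67°  ·
antipodal pairs: 4

count = 4; pairs: (0,3), (1,4), (1,5), (2,5)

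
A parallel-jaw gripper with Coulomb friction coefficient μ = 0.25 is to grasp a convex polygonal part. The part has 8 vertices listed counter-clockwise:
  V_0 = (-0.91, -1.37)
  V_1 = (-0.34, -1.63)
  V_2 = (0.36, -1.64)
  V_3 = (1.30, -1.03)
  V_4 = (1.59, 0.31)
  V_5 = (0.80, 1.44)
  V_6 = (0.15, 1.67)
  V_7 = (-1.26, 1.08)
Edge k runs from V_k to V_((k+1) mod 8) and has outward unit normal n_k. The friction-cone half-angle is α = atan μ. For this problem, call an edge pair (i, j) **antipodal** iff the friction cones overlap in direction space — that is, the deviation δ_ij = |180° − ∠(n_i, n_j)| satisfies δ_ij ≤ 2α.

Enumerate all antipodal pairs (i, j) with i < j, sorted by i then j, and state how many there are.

α = atan 0.25 = 14.04°;  2α = 28.07°
n_0 = (-0.4150, -0.9098)
n_1 = (-0.0143, -0.9999)
n_2 = (+0.5444, -0.8389)
n_3 = (+0.9774, -0.2115)
n_4 = (+0.8196, +0.5730)
n_5 = (+0.3336, +0.9427)
n_6 = (-0.3860, +0.9225)
n_7 = (-0.9899, -0.1414)
  (0,1): δ = 156.30°  ·
  (0,2): δ = 122.50°  ·
  (0,3): δ = 77.69°  ·
  (0,4): δ = 30.52°  ·
  (0,5): δ = 5.03°  ✓
  (0,6): δ = 47.23°  ·
  (0,7): δ = 122.65°  ·
  (1,2): δ = 146.20°  ·
  (1,3): δ = 101.39°  ·
  (1,4): δ = 54.22°  ·
  (1,5): δ = 18.67°  ✓
  (1,6): δ = 23.52°  ✓
  (1,7): δ = 98.95°  ·
  (2,3): δ = 135.19°  ·
  (2,4): δ = 88.02°  ·
  (2,5): δ = 52.47°  ·
  (2,6): δ = 10.27°  ✓
  (2,7): δ = 65.15°  ·
  (3,4): δ = 132.83°  ·
  (3,5): δ = 97.27°  ·
  (3,6): δ = 55.08°  ·
  (3,7): δ = 20.34°  ✓
  (4,5): δ = 144.44°  ·
  (4,6): δ = 102.25°  ·
  (4,7): δ = 26.83°  ✓
  (5,6): δ = 137.81°  ·
  (5,7): δ = 62.38°  ·
  (6,7): δ = 104.58°  ·
antipodal pairs: 6

count = 6; pairs: (0,5), (1,5), (1,6), (2,6), (3,7), (4,7)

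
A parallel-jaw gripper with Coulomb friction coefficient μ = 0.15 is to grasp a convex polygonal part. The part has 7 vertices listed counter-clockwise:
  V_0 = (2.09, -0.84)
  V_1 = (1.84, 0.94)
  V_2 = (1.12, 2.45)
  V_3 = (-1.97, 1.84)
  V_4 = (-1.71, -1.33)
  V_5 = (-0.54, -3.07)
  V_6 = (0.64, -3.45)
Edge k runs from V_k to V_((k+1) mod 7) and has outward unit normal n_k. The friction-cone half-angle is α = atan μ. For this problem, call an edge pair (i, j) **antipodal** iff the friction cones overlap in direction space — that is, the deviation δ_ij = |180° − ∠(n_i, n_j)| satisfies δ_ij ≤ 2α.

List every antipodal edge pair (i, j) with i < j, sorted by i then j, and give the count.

count = 2; pairs: (0,3), (1,4)

α = atan 0.15 = 8.53°;  2α = 17.06°
n_0 = (+0.9903, +0.1391)
n_1 = (+0.9026, +0.4304)
n_2 = (-0.1937, +0.9811)
n_3 = (-0.9967, -0.0817)
n_4 = (-0.8298, -0.5580)
n_5 = (-0.3065, -0.9519)
n_6 = (+0.8742, -0.4856)
  (0,1): δ = 162.50°  ·
  (0,2): δ = 86.83°  ·
  (0,3): δ = 3.31°  ✓
  (0,4): δ = 25.92°  ·
  (0,5): δ = 64.15°  ·
  (0,6): δ = 142.95°  ·
  (1,2): δ = 104.33°  ·
  (1,3): δ = 20.80°  ·
  (1,4): δ = 8.42°  ✓
  (1,5): δ = 46.66°  ·
  (1,6): δ = 125.45°  ·
  (2,3): δ = 96.48°  ·
  (2,4): δ = 67.25°  ·
  (2,5): δ = 29.02°  ·
  (2,6): δ = 49.78°  ·
  (3,4): δ = 150.77°  ·
  (3,5): δ = 112.54°  ·
  (3,6): δ = 33.74°  ·
  (4,5): δ = 141.77°  ·
  (4,6): δ = 62.97°  ·
  (5,6): δ = 101.20°  ·
antipodal pairs: 2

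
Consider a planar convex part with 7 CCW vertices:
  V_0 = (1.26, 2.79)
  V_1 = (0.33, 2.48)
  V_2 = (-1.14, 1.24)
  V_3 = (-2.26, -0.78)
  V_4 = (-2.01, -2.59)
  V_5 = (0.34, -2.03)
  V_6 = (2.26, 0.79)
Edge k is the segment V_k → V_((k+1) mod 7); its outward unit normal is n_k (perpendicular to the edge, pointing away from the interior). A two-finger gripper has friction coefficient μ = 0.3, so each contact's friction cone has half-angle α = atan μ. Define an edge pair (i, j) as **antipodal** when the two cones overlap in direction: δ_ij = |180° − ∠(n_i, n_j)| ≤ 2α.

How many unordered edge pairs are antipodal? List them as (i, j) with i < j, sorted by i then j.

count = 5; pairs: (0,4), (1,4), (1,5), (2,5), (3,6)

α = atan 0.3 = 16.70°;  2α = 33.40°
n_0 = (-0.3162, +0.9487)
n_1 = (-0.6448, +0.7644)
n_2 = (-0.8746, +0.4849)
n_3 = (-0.9906, -0.1368)
n_4 = (+0.2318, -0.9728)
n_5 = (+0.8266, -0.5628)
n_6 = (+0.8944, +0.4472)
  (0,1): δ = 158.29°  ·
  (0,2): δ = 137.44°  ·
  (0,3): δ = 100.57°  ·
  (0,4): δ = 5.03°  ✓
  (0,5): δ = 37.32°  ·
  (0,6): δ = 98.13°  ·
  (1,2): δ = 159.16°  ·
  (1,3): δ = 122.28°  ·
  (1,4): δ = 26.75°  ✓
  (1,5): δ = 15.60°  ✓
  (1,6): δ = 76.42°  ·
  (2,3): δ = 143.13°  ·
  (2,4): δ = 47.59°  ·
  (2,5): δ = 5.24°  ✓
  (2,6): δ = 55.57°  ·
  (3,4): δ = 84.46°  ·
  (3,5): δ = 42.11°  ·
  (3,6): δ = 18.70°  ✓
  (4,5): δ = 137.65°  ·
  (4,6): δ = 76.84°  ·
  (5,6): δ = 119.19°  ·
antipodal pairs: 5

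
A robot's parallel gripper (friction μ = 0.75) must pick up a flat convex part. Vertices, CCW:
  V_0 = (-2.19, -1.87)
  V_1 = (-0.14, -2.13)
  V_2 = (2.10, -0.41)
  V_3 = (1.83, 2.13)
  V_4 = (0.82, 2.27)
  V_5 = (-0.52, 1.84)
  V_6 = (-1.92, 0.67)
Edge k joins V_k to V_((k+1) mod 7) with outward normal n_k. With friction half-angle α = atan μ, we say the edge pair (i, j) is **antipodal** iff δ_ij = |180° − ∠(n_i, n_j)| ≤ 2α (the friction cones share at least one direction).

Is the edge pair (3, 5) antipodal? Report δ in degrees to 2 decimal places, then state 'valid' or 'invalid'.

δ = 132.22°, invalid

α = atan 0.75 = 36.87°;  2α = 73.74°
edge 3: e_3 = (-1.01, +0.14);  n_3 = (+0.1373, +0.9905)
edge 5: e_5 = (-1.40, -1.17);  n_5 = (-0.6413, +0.7673)
∠(n_3, n_5) = 47.78°
δ = |180° − 47.78°| = 132.22°
132.22° > 2α = 73.74°  →  invalid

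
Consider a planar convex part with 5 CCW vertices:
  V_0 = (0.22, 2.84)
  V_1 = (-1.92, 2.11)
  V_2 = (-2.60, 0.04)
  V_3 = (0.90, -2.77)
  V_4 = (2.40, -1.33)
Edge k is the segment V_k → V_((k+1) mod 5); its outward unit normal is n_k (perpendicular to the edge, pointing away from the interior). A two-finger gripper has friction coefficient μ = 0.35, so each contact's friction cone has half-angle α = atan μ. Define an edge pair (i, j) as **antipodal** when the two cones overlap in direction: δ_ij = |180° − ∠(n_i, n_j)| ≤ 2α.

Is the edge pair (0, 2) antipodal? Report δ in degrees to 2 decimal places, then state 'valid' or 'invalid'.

δ = 57.60°, invalid

α = atan 0.35 = 19.29°;  2α = 38.58°
edge 0: e_0 = (-2.14, -0.73);  n_0 = (-0.3229, +0.9464)
edge 2: e_2 = (+3.50, -2.81);  n_2 = (-0.6261, -0.7798)
∠(n_0, n_2) = 122.40°
δ = |180° − 122.40°| = 57.60°
57.60° > 2α = 38.58°  →  invalid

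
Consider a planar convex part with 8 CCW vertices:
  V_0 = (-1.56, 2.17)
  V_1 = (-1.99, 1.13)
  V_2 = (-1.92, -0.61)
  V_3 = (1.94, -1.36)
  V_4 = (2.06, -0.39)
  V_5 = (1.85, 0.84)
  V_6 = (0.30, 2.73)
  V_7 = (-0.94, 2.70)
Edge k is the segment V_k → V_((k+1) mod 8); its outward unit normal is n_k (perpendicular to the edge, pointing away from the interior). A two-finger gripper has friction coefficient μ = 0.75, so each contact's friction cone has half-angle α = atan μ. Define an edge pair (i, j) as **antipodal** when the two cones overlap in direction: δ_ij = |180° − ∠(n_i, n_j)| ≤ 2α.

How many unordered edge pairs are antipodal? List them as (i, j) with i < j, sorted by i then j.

count = 12; pairs: (0,3), (0,4), (0,5), (1,3), (1,4), (1,5), (2,4), (2,5), (2,6), (2,7), (3,7), (4,7)

α = atan 0.75 = 36.87°;  2α = 73.74°
n_0 = (-0.9241, +0.3821)
n_1 = (-0.9992, -0.0402)
n_2 = (-0.1907, -0.9816)
n_3 = (+0.9924, -0.1228)
n_4 = (+0.9857, +0.1683)
n_5 = (+0.7732, +0.6341)
n_6 = (-0.0242, +0.9997)
n_7 = (-0.6498, +0.7601)
  (0,1): δ = 155.23°  ·
  (0,2): δ = 78.53°  ·
  (0,3): δ = 15.41°  ✓
  (0,4): δ = 32.15°  ✓
  (0,5): δ = 61.82°  ✓
  (0,6): δ = 113.85°  ·
  (0,7): δ = 152.99°  ·
  (1,2): δ = 103.30°  ·
  (1,3): δ = 9.36°  ✓
  (1,4): δ = 7.39°  ✓
  (1,5): δ = 37.05°  ✓
  (1,6): δ = 89.08°  ·
  (1,7): δ = 128.22°  ·
  (2,3): δ = 86.06°  ·
  (2,4): δ = 69.32°  ✓
  (2,5): δ = 39.65°  ✓
  (2,6): δ = 12.38°  ✓
  (2,7): δ = 51.52°  ✓
  (3,4): δ = 163.26°  ·
  (3,5): δ = 133.59°  ·
  (3,6): δ = 81.56°  ·
  (3,7): δ = 42.42°  ✓
  (4,5): δ = 150.33°  ·
  (4,6): δ = 98.30°  ·
  (4,7): δ = 59.16°  ✓
  (5,6): δ = 127.97°  ·
  (5,7): δ = 88.83°  ·
  (6,7): δ = 140.86°  ·
antipodal pairs: 12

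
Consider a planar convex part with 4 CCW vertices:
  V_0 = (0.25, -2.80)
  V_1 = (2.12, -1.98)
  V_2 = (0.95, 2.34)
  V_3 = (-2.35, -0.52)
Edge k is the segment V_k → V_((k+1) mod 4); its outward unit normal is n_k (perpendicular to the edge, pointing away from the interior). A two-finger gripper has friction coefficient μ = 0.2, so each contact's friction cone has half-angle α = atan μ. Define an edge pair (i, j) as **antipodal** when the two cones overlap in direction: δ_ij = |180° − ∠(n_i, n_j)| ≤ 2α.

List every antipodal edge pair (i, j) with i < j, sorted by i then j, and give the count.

α = atan 0.2 = 11.31°;  2α = 22.62°
n_0 = (+0.4016, -0.9158)
n_1 = (+0.9652, +0.2614)
n_2 = (-0.6549, +0.7557)
n_3 = (-0.6593, -0.7519)
  (0,1): δ = 98.52°  ·
  (0,2): δ = 17.24°  ✓
  (0,3): δ = 115.07°  ·
  (1,2): δ = 64.24°  ·
  (1,3): δ = 33.60°  ·
  (2,3): δ = 82.16°  ·
antipodal pairs: 1

count = 1; pairs: (0,2)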